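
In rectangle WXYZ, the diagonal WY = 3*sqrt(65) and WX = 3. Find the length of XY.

Using the Pythagorean theorem: d^2 = a^2 + b^2
b^2 = d^2 - a^2
b^2 = 585 - 9
b^2 = 576
b = sqrt(576) = 24

24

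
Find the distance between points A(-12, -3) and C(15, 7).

The horizontal distance is |15 - -12| = 27 and the vertical distance is |7 - -3| = 10.
By the Pythagorean theorem, d = sqrt(27^2 + 10^2) = sqrt(829).

sqrt(829)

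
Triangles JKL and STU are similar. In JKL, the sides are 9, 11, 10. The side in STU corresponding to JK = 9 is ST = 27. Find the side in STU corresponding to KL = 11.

k = 27/9 = 3. TU = 3 * 11 = 33.

33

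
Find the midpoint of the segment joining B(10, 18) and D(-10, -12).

The midpoint is the point halfway along the segment.
Move half the horizontal distance: 10 + (-10 - 10)/2 = 10 + -20/2 = 0
Move half the vertical distance: 18 + (-12 - 18)/2 = 18 + -30/2 = 3
Midpoint = (0, 3)

(0, 3)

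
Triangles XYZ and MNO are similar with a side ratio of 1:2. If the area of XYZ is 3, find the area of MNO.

The ratio of areas of similar triangles = (side ratio)^2.
Side ratio = 1:2, so area ratio = 1:4.
Area of MNO / Area of XYZ = 4/1
Area of MNO = 3 * 4/1 = 12

12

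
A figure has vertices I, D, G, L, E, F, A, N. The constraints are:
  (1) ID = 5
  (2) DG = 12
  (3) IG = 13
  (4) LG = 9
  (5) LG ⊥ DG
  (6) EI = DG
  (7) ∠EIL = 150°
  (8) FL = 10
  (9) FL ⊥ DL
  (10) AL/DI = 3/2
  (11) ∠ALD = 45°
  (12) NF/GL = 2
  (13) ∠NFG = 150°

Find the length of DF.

Step 1: By the law of cosines on triangle LGD: LD² = 9² + 12² − 2·9·12·cos(90°) = 225, so LD = 15.
Step 2: By the law of cosines on triangle DLF: DF² = 15² + 10² − 2·15·10·cos(90°) = 325, so DF = 5·√13.

Therefore, the length of DF = 5·√13.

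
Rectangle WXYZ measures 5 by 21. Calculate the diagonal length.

d = sqrt(5^2 + 21^2) = sqrt(466)

sqrt(466)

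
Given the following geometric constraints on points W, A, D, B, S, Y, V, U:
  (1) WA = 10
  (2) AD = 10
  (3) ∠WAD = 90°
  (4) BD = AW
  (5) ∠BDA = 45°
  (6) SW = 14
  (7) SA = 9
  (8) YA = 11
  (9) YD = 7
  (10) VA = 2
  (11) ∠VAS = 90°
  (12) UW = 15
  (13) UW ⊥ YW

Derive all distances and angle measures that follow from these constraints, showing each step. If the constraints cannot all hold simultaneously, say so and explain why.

The constraints are consistent.

From the given relations:
  BD = AW = 10

Step 1: From WA = 10, AD = 10, and ∠WAD = 90°, by the law of cosines:
  WD² = WA² + AD² - 2·WA·AD·cos(90°) = 100 + 100 - 0 = 200
  WD = 10·√2

Step 2: From AD = 10, DB = 10, and ∠ADB = 45°, by the law of cosines:
  AB² = AD² + DB² - 2·AD·DB·cos(45°) = 100 + 100 - 141.4 = 58.58
  AB ≈ 7.65

Step 3: From SA = 9, AV = 2, and ∠SAV = 90°, by the law of cosines:
  SV² = SA² + AV² - 2·SA·AV·cos(90°) = 81 + 4 - 0 = 85
  SV = √85

Step 4: From WA = 10, WS = 14, AS = 9, by the inverse law of cosines:
  cos(∠AWS) = (WA² + WS² - AS²) / (2·WA·WS)
  ∠AWS = 39.84°

Step 5: From AD = 10, AY = 11, DY = 7, by the inverse law of cosines:
  cos(∠DAY) = (AD² + AY² - DY²) / (2·AD·AY)
  ∠DAY = 38.57°

Step 6: From AS = 9, AW = 10, SW = 14, by the inverse law of cosines:
  cos(∠SAW) = (AS² + AW² - SW²) / (2·AS·AW)
  ∠SAW = 94.78°

Step 7: From DA = 10, DY = 7, AY = 11, by the inverse law of cosines:
  cos(∠ADY) = (DA² + DY² - AY²) / (2·DA·DY)
  ∠ADY = 78.46°

Step 8: From SA = 9, SW = 14, AW = 10, by the inverse law of cosines:
  cos(∠ASW) = (SA² + SW² - AW²) / (2·SA·SW)
  ∠ASW = 45.38°

Step 9: From YA = 11, YD = 7, AD = 10, by the inverse law of cosines:
  cos(∠AYD) = (YA² + YD² - AD²) / (2·YA·YD)
  ∠AYD = 62.96°

Step 10: From WA = 10, WD = 10·√2, AD = 10, by the inverse law of cosines:
  cos(∠AWD) = (WA² + WD² - AD²) / (2·WA·WD)
  ∠AWD = 45°

Step 11: From AB = 7.65, AD = 10, BD = 10, by the inverse law of cosines:
  cos(∠BAD) = (AB² + AD² - BD²) / (2·AB·AD)
  ∠BAD = 67.5°

Step 12: From DA = 10, DW = 10·√2, AW = 10, by the inverse law of cosines:
  cos(∠ADW) = (DA² + DW² - AW²) / (2·DA·DW)
  ∠ADW = 45°

Step 13: From BA = 7.65, BD = 10, AD = 10, by the inverse law of cosines:
  cos(∠ABD) = (BA² + BD² - AD²) / (2·BA·BD)
  ∠ABD = 67.5°

Step 14: From SA = 9, SV = √85, AV = 2, by the inverse law of cosines:
  cos(∠ASV) = (SA² + SV² - AV²) / (2·SA·SV)
  ∠ASV = 12.53°

Step 15: From VA = 2, VS = √85, AS = 9, by the inverse law of cosines:
  cos(∠AVS) = (VA² + VS² - AS²) / (2·VA·VS)
  ∠AVS = 77.47°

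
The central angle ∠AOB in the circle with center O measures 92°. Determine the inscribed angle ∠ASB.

By the inscribed angle theorem, the inscribed angle is half the central angle.
Inscribed angle = 92° / 2 = 46°

46°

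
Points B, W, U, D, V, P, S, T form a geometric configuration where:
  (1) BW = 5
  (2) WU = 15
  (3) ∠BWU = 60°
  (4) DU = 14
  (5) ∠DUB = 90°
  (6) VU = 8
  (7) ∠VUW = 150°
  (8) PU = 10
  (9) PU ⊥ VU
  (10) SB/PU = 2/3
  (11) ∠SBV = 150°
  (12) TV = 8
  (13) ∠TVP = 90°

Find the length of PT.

Step 1: By the law of cosines on triangle VUP: VP² = 8² + 10² − 2·8·10·cos(90°) = 164, so VP = 2·√41.
Step 2: By the law of cosines on triangle PVT: PT² = (2·√41)² + 8² − 2·2·√41·8·cos(90°) = 228, so PT = 2·√57.

Therefore, the length of PT = 2·√57.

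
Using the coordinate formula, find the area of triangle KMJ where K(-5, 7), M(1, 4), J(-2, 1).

The Shoelace formula computes the area from vertex coordinates by summing cross products.
For vertices (-5,7), (1,4), (-2,1):
Signed sum = -5*4 - 1*7 + 1*1 - -2*4 + -2*7 - -5*1
= -27 + 9 + -9 = -27
Area = (1/2)|-27| = 27/2.

27/2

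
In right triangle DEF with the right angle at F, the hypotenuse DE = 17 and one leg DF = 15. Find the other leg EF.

EF = sqrt(17^2 - 15^2) = sqrt(64) = 8

8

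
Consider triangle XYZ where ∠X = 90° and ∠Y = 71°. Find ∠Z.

The interior angles sum to 180°: angle Z = 180 - 90 - 71 = 19°.
The triangle is right (angles 90°, 71°, 19°).

19 degrees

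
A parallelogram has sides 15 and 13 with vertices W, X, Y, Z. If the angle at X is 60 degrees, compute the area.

Area = a * b * sin(theta)
Area = 15 * 13 * sin(60 degrees)
Area = 195 * sqrt(3)/2
Area = 195*sqrt(3)/2

195*sqrt(3)/2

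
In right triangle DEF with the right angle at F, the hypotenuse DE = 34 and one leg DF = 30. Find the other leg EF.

Rearranging the Pythagorean theorem to solve for the unknown leg:
leg^2 = hypotenuse^2 - known_leg^2 = 1156 - 900 = 256
leg = sqrt(256) = 16.

16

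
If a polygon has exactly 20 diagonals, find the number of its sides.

Using d = n(n - 3)/2, we solve 20 = n(n - 3)/2.
So n(n - 3) = 40.
Testing n = 8: 8 * 5 = 40 = 40. Correct.
The polygon has 8 sides.

8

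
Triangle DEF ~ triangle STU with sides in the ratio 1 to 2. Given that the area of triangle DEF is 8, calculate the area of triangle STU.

The ratio of areas of similar triangles = (side ratio)^2.
Side ratio = 1:2, so area ratio = 1:4.
Area of STU / Area of DEF = 4/1
Area of STU = 8 * 4/1 = 32

32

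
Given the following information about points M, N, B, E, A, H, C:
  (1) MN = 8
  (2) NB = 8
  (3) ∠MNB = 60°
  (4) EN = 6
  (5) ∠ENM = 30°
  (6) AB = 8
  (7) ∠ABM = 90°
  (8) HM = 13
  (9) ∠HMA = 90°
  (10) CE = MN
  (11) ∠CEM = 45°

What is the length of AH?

Step 1: By the law of cosines on triangle BNM: BM² = 8² + 8² − 2·8·8·cos(60°) = 64, so BM = 8.
Step 2: By the law of cosines on triangle ABM: AM² = 8² + 8² − 2·8·8·cos(90°) = 128, so AM = 8·√2.
Step 3: By the law of cosines on triangle AMH: AH² = (8·√2)² + 13² − 2·8·√2·13·cos(90°) = 297, so AH = 3·√33.

Therefore, the length of AH = 3·√33.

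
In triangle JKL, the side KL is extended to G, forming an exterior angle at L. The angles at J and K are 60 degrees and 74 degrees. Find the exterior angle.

By the exterior angle theorem, an exterior angle of a triangle equals the sum of the two remote interior angles.
Exterior angle = angle J + angle K
Exterior angle = 60 + 74 = 134 degrees

134 degrees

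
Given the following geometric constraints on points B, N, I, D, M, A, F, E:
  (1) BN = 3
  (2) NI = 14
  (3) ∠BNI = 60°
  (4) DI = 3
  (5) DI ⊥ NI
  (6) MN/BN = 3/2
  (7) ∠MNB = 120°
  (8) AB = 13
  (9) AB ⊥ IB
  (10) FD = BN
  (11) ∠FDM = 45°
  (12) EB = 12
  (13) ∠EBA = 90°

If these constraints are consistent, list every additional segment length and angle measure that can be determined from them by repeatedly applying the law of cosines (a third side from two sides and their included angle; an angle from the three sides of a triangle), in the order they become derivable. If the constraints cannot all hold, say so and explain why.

The constraints are consistent. Derivable facts, in order:
After 1 step:
- AE ≈ 17.69
- BI = √163
- BM = 3/2·√19
- ND ≈ 14.32
After 2 steps:
- IA = 2·√83
- ∠AEB = 47.29°
- ∠BAE = 42.71°
- ∠BIN = 11.74°
- ∠BMN = 23.41°
- ∠DNI = 12.09°
- ∠IBN = 108.26°
- ∠IDN = 77.91°
- ∠MBN = 36.59°
After 3 steps:
- ∠AIB = 45.52°
- ∠BAI = 44.48°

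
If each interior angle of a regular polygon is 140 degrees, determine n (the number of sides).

Each interior angle of a regular n-gon is (n - 2) * 180 / n.
Setting this equal to 140:
(n - 2) * 180 / n = 140
Each exterior angle = 180 - 140 = 40 degrees.
Since exterior angles sum to 360: n = 360 / 40 = 9.

9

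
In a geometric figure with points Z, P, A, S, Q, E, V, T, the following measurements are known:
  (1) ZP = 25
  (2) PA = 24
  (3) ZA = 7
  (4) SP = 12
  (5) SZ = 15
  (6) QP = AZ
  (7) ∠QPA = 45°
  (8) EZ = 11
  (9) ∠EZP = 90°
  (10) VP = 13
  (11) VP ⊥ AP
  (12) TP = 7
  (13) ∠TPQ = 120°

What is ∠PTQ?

From the given relations: QP = AZ = 7.
Step 1: By the law of cosines on triangle TPQ: TQ² = 7² + 7² − 2·7·7·cos(120°) = 147, so TQ = 7·√3.
Step 2: By the inverse law of cosines on triangle PTQ: cos(∠PTQ) = (7² + (7·√3)² − 7²) / (2·7·7·√3) = 147/169.74 = 0.866, so ∠PTQ = 30°.

Therefore, the measure of angle ∠PTQ = 30°.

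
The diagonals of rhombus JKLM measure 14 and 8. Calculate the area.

Area = (14 * 8) / 2 = 112 / 2 = 56

56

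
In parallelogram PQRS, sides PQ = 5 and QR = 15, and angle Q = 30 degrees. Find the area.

The area of a parallelogram equals the product of two adjacent sides times the sine of the included angle.
This is because the height equals 15 * sin(30°) = 15/2.
Area = 5 * 15/2 = 75/2

75/2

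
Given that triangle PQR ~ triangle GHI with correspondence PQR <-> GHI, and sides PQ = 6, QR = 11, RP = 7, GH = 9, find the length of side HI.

k = 9/6 = 3/2. HI = 3/2 * 11 = 33/2.

33/2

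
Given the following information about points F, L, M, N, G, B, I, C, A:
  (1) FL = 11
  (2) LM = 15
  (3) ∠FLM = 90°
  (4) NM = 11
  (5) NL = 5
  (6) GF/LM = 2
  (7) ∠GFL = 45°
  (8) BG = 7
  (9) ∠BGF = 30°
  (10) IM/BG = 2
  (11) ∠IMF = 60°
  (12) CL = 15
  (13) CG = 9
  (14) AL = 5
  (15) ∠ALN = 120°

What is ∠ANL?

Step 1: By the law of cosines on triangle NLA: NA² = 5² + 5² − 2·5·5·cos(120°) = 75, so NA = 5·√3.
Step 2: By the inverse law of cosines on triangle ANL: cos(∠ANL) = ((5·√3)² + 5² − 5²) / (2·5·√3·5) = 75/86.6 = 0.866, so ∠ANL = 30°.

Therefore, the measure of angle ∠ANL = 30°.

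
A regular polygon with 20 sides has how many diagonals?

Total line segments between 20 vertices = C(20,2) = 190.
Subtract the 20 sides: 190 - 20 = 170 diagonals.

170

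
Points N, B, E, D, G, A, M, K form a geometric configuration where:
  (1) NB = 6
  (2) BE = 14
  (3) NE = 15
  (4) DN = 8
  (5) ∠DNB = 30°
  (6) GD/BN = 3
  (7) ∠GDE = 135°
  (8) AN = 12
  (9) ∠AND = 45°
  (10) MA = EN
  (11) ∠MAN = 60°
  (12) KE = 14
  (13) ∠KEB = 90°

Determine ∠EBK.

Step 1: By the law of cosines on triangle BEK: BK² = 14² + 14² − 2·14·14·cos(90°) = 392, so BK = 14·√2.
Step 2: By the inverse law of cosines on triangle EBK: cos(∠EBK) = (14² + (14·√2)² − 14²) / (2·14·14·√2) = 392/554.37 = 0.7071, so ∠EBK = 45°.

Therefore, the measure of angle ∠EBK = 45°.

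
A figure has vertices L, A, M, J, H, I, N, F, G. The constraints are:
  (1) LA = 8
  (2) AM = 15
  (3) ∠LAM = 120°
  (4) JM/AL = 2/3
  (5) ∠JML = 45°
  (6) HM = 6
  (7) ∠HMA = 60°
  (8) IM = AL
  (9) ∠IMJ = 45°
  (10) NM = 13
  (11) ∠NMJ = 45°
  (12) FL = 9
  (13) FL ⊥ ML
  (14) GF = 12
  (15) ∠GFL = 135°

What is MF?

Step 1: By the law of cosines on triangle LAM: LM² = 8² + 15² − 2·8·15·cos(120°) = 409, so LM ≈ 20.22.
Step 2: By the law of cosines on triangle MLF: MF² = 20.22² + 9² − 2·20.22·9·cos(90°) = 490, so MF = 7·√10.

Therefore, the length of MF = 7·√10.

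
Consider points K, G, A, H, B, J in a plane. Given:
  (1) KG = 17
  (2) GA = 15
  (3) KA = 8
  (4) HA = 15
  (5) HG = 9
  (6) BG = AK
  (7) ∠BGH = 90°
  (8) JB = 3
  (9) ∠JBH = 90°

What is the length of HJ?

From the given relations: BG = AK = 8.
Step 1: By the law of cosines on triangle BGH: BH² = 8² + 9² − 2·8·9·cos(90°) = 145, so BH = √145.
Step 2: By the law of cosines on triangle HBJ: HJ² = √145² + 3² − 2·√145·3·cos(90°) = 154, so HJ = √154.

Therefore, the length of HJ = √154.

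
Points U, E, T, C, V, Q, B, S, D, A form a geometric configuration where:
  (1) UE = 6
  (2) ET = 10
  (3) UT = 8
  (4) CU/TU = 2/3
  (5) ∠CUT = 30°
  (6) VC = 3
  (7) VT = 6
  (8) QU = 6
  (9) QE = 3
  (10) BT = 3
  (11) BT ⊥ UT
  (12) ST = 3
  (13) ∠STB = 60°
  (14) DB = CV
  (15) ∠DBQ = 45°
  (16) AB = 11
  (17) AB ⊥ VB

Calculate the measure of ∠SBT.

Step 1: By the law of cosines on triangle BTS: BS² = 3² + 3² − 2·3·3·cos(60°) = 9, so BS = 3.
Step 2: By the inverse law of cosines on triangle SBT: cos(∠SBT) = (3² + 3² − 3²) / (2·3·3) = 9/18 = 0.5, so ∠SBT = 60°.

Therefore, the measure of angle ∠SBT = 60°.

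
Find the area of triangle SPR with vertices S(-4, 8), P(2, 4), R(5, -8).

Shoelace: Area = (1/2)|-4(4--8) + 2(-8-8) + 5(8-4)| = (1/2)(60) = 30

30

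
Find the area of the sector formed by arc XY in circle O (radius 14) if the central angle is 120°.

Sector area = π(14²)(1/3) = 196*pi/3

196*pi/3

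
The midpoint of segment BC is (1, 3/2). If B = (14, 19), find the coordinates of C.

Using the midpoint formula: M = ((x1 + x2)/2, (y1 + y2)/2)
We know M = (1, 3/2) and B = (14, 19)
For x: 1 = (14 + x2)/2, so x2 = 2*1 - 14 = -12
For y: 3/2 = (19 + y2)/2, so y2 = 2*3/2 - 19 = -16
C = (-12, -16)

(-12, -16)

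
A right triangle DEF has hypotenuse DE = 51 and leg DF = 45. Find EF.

Rearranging the Pythagorean theorem to solve for the unknown leg:
leg^2 = hypotenuse^2 - known_leg^2 = 2601 - 2025 = 576
leg = sqrt(576) = 24.

24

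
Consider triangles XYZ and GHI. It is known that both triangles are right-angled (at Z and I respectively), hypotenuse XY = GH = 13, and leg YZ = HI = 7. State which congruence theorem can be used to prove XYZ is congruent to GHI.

The given information provides:
both triangles are right-angled (at Z and I respectively), hypotenuse XY = GH = 13, and leg YZ = HI = 7
This matches the HL congruence theorem.
The hypotenuse and one leg of two right triangles are equal (Hypotenuse-Leg).

HL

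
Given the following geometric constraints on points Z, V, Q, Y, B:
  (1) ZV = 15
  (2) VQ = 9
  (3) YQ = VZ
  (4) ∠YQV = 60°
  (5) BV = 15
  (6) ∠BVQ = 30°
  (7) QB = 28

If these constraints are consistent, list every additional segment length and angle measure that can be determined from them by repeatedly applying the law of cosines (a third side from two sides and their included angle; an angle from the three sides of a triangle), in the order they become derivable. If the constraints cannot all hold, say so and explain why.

These constraints are not satisfiable: by the triangle inequality in triangle VQB, (2) VQ = 9 and (5) BV = 15 force QB ≤ 9 + 15 = 24, but (7) says QB = 28. No planar figure meets all of them, so nothing further can be derived.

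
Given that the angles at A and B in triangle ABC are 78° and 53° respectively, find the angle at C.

Let angle C = x. Then 78 + 53 + x = 180.
x = 180 - 131 = 49 degrees.

49 degrees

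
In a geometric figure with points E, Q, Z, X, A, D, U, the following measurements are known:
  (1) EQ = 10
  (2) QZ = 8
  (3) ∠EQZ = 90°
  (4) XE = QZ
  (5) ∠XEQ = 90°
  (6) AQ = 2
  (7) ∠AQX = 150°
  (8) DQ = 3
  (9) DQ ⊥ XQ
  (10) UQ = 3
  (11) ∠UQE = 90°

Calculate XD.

From the given relations: XE = QZ = 8.
Step 1: By the law of cosines on triangle XEQ: XQ² = 8² + 10² − 2·8·10·cos(90°) = 164, so XQ = 2·√41.
Step 2: By the law of cosines on triangle XQD: XD² = (2·√41)² + 3² − 2·2·√41·3·cos(90°) = 173, so XD = √173.

Therefore, the length of XD = √173.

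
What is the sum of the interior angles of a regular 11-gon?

The sum of interior angles of an n-sided polygon is (n - 2) * 180.
For n = 11: (11 - 2) * 180 = 9 * 180 = 1620 degrees.

1620 degrees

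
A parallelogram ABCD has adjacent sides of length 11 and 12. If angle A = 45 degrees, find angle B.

Opposite sides of a parallelogram are parallel, so consecutive angles form co-interior angles on a transversal.
Co-interior angles sum to 180°, giving angle B = 180 - 45 = 135 degrees.

135 degrees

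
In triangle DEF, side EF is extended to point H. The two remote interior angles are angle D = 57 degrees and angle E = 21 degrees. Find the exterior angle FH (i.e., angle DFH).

The interior angle at F is 180 - 57 - 21 = 102 degrees.
The exterior angle and interior angle at F are supplementary:
Exterior angle = 180 - 102 = 78 degrees.

78 degrees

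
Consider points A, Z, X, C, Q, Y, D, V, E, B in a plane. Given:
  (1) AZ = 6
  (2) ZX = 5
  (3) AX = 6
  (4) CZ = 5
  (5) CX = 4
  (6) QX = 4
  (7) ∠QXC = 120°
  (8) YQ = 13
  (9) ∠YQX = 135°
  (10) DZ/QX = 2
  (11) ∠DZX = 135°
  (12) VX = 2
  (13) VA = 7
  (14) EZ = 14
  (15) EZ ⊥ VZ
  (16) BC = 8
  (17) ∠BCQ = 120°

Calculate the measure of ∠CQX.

Step 1: By the law of cosines on triangle QXC: QC² = 4² + 4² − 2·4·4·cos(120°) = 48, so QC = 4·√3.
Step 2: By the inverse law of cosines on triangle CQX: cos(∠CQX) = ((4·√3)² + 4² − 4²) / (2·4·√3·4) = 48/55.43 = 0.866, so ∠CQX = 30°.

Therefore, the measure of angle ∠CQX = 30°.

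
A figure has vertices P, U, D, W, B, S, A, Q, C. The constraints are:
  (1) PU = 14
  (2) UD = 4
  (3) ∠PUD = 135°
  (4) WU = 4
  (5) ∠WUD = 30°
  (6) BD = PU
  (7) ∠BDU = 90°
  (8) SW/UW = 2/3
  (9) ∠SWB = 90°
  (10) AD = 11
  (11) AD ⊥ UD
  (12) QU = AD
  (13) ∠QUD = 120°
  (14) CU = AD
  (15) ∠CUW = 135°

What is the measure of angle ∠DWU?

Step 1: By the law of cosines on triangle WUD: WD² = 4² + 4² − 2·4·4·cos(30°) = 4.29, so WD ≈ 2.07.
Step 2: By the inverse law of cosines on triangle DWU: cos(∠DWU) = (2.07² + 4² − 4²) / (2·2.07·4) = 4.29/16.56 = 0.2588, so ∠DWU = 75°.

Therefore, the measure of angle ∠DWU = 75°.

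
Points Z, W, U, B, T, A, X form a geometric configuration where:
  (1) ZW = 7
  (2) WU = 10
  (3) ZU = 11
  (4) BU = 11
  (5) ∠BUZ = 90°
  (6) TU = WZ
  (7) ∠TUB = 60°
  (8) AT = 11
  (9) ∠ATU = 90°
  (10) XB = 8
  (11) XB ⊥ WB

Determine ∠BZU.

Step 1: By the law of cosines on triangle ZUB: ZB² = 11² + 11² − 2·11·11·cos(90°) = 242, so ZB = 11·√2.
Step 2: By the inverse law of cosines on triangle BZU: cos(∠BZU) = ((11·√2)² + 11² − 11²) / (2·11·√2·11) = 242/342.24 = 0.7071, so ∠BZU = 45°.

Therefore, the measure of angle ∠BZU = 45°.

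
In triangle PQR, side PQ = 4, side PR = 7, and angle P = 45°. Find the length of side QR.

When two sides and the included angle are known, the law of cosines gives the third side.
c^2 = a^2 + b^2 - 2ab cos(C) generalizes the Pythagorean theorem to non-right triangles.
Here: QR^2 = 16 + 49 - 56*(sqrt(2)/2) = 65 - 28*sqrt(2)
QR = sqrt(65 - 28*sqrt(2))

sqrt(65 - 28*sqrt(2))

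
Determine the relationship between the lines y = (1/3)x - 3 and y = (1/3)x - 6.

Slope of line 1: m1 = 1/3
Slope of line 2: m2 = 1/3
Two lines are parallel if and only if they have equal slopes (or both are vertical).
Here m1 = m2 = 1/3, confirming the lines are parallel.

Parallel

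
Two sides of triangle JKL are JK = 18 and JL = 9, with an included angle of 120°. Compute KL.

Law of cosines: KL^2 = 18^2 + 9^2 - 2(18)(9)cos(120°) = 567, so KL = 9*sqrt(7).

9*sqrt(7)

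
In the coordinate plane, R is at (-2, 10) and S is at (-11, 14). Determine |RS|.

d = sqrt((-9)^2 + (4)^2) = sqrt(97)

sqrt(97)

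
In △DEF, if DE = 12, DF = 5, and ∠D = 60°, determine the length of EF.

When two sides and the included angle are known, the law of cosines gives the third side.
c^2 = a^2 + b^2 - 2ab cos(C) generalizes the Pythagorean theorem to non-right triangles.
Here: EF^2 = 144 + 25 - 120*(1/2) = 109
EF = sqrt(109)

sqrt(109)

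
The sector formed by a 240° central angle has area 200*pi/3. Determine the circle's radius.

The sector covers 240°/360° = 2/3 of the full circle.
Full circle area = 200*pi/3 / 2/3 = 100*pi.
Since full area = πr², we get r² = 100*pi/π = 100, so r = 10.

10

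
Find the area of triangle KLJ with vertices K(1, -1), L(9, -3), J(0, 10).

Shoelace: Area = (1/2)|1(-3-10) + 9(10--1) + 0(-1--3)| = (1/2)(86) = 43

43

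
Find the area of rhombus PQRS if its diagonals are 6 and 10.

Area of a rhombus = (d1 * d2) / 2
Area = (6 * 10) / 2
Area = 60 / 2
Area = 30

30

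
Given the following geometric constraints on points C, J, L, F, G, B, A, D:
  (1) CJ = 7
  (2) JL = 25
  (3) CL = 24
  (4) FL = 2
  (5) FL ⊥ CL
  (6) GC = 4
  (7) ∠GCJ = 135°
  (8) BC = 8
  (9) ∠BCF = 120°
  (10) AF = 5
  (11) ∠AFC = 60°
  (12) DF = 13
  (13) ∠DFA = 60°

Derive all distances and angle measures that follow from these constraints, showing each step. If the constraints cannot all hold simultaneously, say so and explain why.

The constraints are consistent.

Step 1: From CL = 24, LF = 2, and ∠CLF = 90°, by the law of cosines:
  CF² = CL² + LF² - 2·CL·LF·cos(90°) = 576 + 4 - 0 = 580
  CF = 2·√145

Step 2: From JC = 7, CG = 4, and ∠JCG = 135°, by the law of cosines:
  JG² = JC² + CG² - 2·JC·CG·cos(135°) = 49 + 16 + 39.6 = 104.6
  JG ≈ 10.23

Step 3: From AF = 5, FD = 13, and ∠AFD = 60°, by the law of cosines:
  AD² = AF² + FD² - 2·AF·FD·cos(60°) = 25 + 169 - 65 = 129
  AD = √129

Step 4: From CJ = 7, CL = 24, JL = 25, by the inverse law of cosines:
  cos(∠JCL) = (CJ² + CL² - JL²) / (2·CJ·CL)
  ∠JCL = 90°

Step 5: From JC = 7, JL = 25, CL = 24, by the inverse law of cosines:
  cos(∠CJL) = (JC² + JL² - CL²) / (2·JC·JL)
  ∠CJL = 73.74°

Step 6: From LC = 24, LJ = 25, CJ = 7, by the inverse law of cosines:
  cos(∠CLJ) = (LC² + LJ² - CJ²) / (2·LC·LJ)
  ∠CLJ = 16.26°

Step 7: From CF = 2·√145, FA = 5, and ∠CFA = 60°, by the law of cosines:
  CA² = CF² + FA² - 2·CF·FA·cos(60°) = 580 + 25 - 120.4 = 484.6
  CA ≈ 22.01

Step 8: From FC = 2·√145, CB = 8, and ∠FCB = 120°, by the law of cosines:
  FB² = FC² + CB² - 2·FC·CB·cos(120°) = 580 + 64 + 192.7 = 836.7
  FB ≈ 28.93

Step 9: From CF = 2·√145, CL = 24, FL = 2, by the inverse law of cosines:
  cos(∠FCL) = (CF² + CL² - FL²) / (2·CF·CL)
  ∠FCL = 4.76°

Step 10: From JC = 7, JG = 10.23, CG = 4, by the inverse law of cosines:
  cos(∠CJG) = (JC² + JG² - CG²) / (2·JC·JG)
  ∠CJG = 16.05°

Step 11: From FC = 2·√145, FL = 2, CL = 24, by the inverse law of cosines:
  cos(∠CFL) = (FC² + FL² - CL²) / (2·FC·FL)
  ∠CFL = 85.24°

Step 12: From GC = 4, GJ = 10.23, CJ = 7, by the inverse law of cosines:
  cos(∠CGJ) = (GC² + GJ² - CJ²) / (2·GC·GJ)
  ∠CGJ = 28.95°

Step 13: From AD = √129, AF = 5, DF = 13, by the inverse law of cosines:
  cos(∠DAF) = (AD² + AF² - DF²) / (2·AD·AF)
  ∠DAF = 97.59°

Step 14: From DA = √129, DF = 13, AF = 5, by the inverse law of cosines:
  cos(∠ADF) = (DA² + DF² - AF²) / (2·DA·DF)
  ∠ADF = 22.41°

Step 15: From CA = 22.01, CF = 2·√145, AF = 5, by the inverse law of cosines:
  cos(∠ACF) = (CA² + CF² - AF²) / (2·CA·CF)
  ∠ACF = 11.34°

Step 16: From FB = 28.93, FC = 2·√145, BC = 8, by the inverse law of cosines:
  cos(∠BFC) = (FB² + FC² - BC²) / (2·FB·FC)
  ∠BFC = 13.86°

Step 17: From BC = 8, BF = 28.93, CF = 2·√145, by the inverse law of cosines:
  cos(∠CBF) = (BC² + BF² - CF²) / (2·BC·BF)
  ∠CBF = 46.14°

Step 18: From AC = 22.01, AF = 5, CF = 2·√145, by the inverse law of cosines:
  cos(∠CAF) = (AC² + AF² - CF²) / (2·AC·AF)
  ∠CAF = 108.66°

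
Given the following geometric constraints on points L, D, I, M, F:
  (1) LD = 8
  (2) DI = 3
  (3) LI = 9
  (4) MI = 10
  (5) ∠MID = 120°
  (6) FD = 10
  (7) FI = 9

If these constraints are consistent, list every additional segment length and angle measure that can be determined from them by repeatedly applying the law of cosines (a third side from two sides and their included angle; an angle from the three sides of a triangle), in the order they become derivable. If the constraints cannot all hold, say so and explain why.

The constraints are consistent. Derivable facts, in order:
After 1 step:
- DM = √139
- ∠DFI = 17.15°
- ∠DIF = 100.67°
- ∠DIL = 61.22°
- ∠DLI = 19.19°
- ∠FDI = 62.18°
- ∠IDL = 99.59°
After 2 steps:
- ∠DMI = 12.73°
- ∠IDM = 47.27°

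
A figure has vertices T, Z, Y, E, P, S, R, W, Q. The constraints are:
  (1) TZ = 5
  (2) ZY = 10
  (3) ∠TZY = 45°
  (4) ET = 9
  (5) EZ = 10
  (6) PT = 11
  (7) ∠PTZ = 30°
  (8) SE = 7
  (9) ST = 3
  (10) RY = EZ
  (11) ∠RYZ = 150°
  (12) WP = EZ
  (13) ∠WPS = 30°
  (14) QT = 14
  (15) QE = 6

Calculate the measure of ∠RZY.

From the given relations: RY = EZ = 10.
Step 1: By the law of cosines on triangle ZYR: ZR² = 10² + 10² − 2·10·10·cos(150°) = 373.21, so ZR ≈ 19.32.
Step 2: By the inverse law of cosines on triangle RZY: cos(∠RZY) = (19.32² + 10² − 10²) / (2·19.32·10) = 373.21/386.37 = 0.9659, so ∠RZY = 15°.

Therefore, the measure of angle ∠RZY = 15°.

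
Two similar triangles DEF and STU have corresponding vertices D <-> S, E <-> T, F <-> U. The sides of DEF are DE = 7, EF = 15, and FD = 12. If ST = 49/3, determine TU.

Similar triangles have proportional sides. Setting up the proportion:
ST / DE = TU / EF
49/3 / 7 = TU / 15
TU = 15 * 49/3 / 7 = 35.

35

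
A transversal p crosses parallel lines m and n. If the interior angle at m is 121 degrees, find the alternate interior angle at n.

Alternate interior angles lie on opposite sides of the transversal, between the parallel lines.
By the alternate interior angle theorem, they are equal: 121 degrees.

121 degrees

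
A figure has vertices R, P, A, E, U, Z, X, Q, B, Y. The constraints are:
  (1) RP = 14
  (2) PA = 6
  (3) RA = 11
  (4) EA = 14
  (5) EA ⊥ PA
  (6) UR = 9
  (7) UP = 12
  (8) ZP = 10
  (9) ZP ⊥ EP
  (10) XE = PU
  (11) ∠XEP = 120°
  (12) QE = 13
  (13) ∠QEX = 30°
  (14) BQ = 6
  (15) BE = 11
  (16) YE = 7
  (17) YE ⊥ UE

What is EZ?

Step 1: By the law of cosines on triangle EAP: EP² = 14² + 6² − 2·14·6·cos(90°) = 232, so EP = 2·√58.
Step 2: By the law of cosines on triangle EPZ: EZ² = (2·√58)² + 10² − 2·2·√58·10·cos(90°) = 332, so EZ = 2·√83.

Therefore, the length of EZ = 2·√83.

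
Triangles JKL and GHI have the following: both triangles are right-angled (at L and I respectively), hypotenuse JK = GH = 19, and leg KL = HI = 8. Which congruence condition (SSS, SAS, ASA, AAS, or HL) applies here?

The given information provides:
both triangles are right-angled (at L and I respectively), hypotenuse JK = GH = 19, and leg KL = HI = 8
This matches the HL congruence theorem.
The hypotenuse and one leg of two right triangles are equal (Hypotenuse-Leg).

HL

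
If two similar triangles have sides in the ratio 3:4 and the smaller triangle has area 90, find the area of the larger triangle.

For similar figures, the area ratio equals the square of the side ratio.
Side ratio (the smaller triangle to the larger triangle) = 3:4, so area ratio = 3^2:4^2 = 9:16.
If the area of the smaller triangle is 90, then the area of the larger triangle = 90 * (16/9) = 160.

160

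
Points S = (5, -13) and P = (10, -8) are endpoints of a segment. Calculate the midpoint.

M = ((x₁ + x₂)/2, (y₁ + y₂)/2)
= ((5 + 10)/2, (-13 + -8)/2)
= (15/2, -21/2) = (15/2, -21/2)

(15/2, -21/2)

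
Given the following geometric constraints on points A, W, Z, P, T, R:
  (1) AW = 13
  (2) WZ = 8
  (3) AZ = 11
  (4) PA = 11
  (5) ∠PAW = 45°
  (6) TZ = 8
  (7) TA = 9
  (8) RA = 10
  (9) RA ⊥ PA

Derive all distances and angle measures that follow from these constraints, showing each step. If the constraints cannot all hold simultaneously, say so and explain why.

The constraints are consistent.

Step 1: From WA = 13, AP = 11, and ∠WAP = 45°, by the law of cosines:
  WP² = WA² + AP² - 2·WA·AP·cos(45°) = 169 + 121 - 202.2 = 87.77
  WP ≈ 9.37

Step 2: From PA = 11, AR = 10, and ∠PAR = 90°, by the law of cosines:
  PR² = PA² + AR² - 2·PA·AR·cos(90°) = 121 + 100 - 0 = 221
  PR ≈ 14.87

Step 3: From AT = 9, AZ = 11, TZ = 8, by the inverse law of cosines:
  cos(∠TAZ) = (AT² + AZ² - TZ²) / (2·AT·AZ)
  ∠TAZ = 45.82°

Step 4: From AW = 13, AZ = 11, WZ = 8, by the inverse law of cosines:
  cos(∠WAZ) = (AW² + AZ² - WZ²) / (2·AW·AZ)
  ∠WAZ = 37.79°

Step 5: From WA = 13, WZ = 8, AZ = 11, by the inverse law of cosines:
  cos(∠AWZ) = (WA² + WZ² - AZ²) / (2·WA·WZ)
  ∠AWZ = 57.42°

Step 6: From ZA = 11, ZT = 8, AT = 9, by the inverse law of cosines:
  cos(∠AZT) = (ZA² + ZT² - AT²) / (2·ZA·ZT)
  ∠AZT = 53.78°

Step 7: From ZA = 11, ZW = 8, AW = 13, by the inverse law of cosines:
  cos(∠AZW) = (ZA² + ZW² - AW²) / (2·ZA·ZW)
  ∠AZW = 84.78°

Step 8: From TA = 9, TZ = 8, AZ = 11, by the inverse law of cosines:
  cos(∠ATZ) = (TA² + TZ² - AZ²) / (2·TA·TZ)
  ∠ATZ = 80.41°

Step 9: From WA = 13, WP = 9.37, AP = 11, by the inverse law of cosines:
  cos(∠AWP) = (WA² + WP² - AP²) / (2·WA·WP)
  ∠AWP = 56.12°

Step 10: From PA = 11, PR = 14.87, AR = 10, by the inverse law of cosines:
  cos(∠APR) = (PA² + PR² - AR²) / (2·PA·PR)
  ∠APR = 42.27°

Step 11: From PA = 11, PW = 9.37, AW = 13, by the inverse law of cosines:
  cos(∠APW) = (PA² + PW² - AW²) / (2·PA·PW)
  ∠APW = 78.88°

Step 12: From RA = 10, RP = 14.87, AP = 11, by the inverse law of cosines:
  cos(∠ARP) = (RA² + RP² - AP²) / (2·RA·RP)
  ∠ARP = 47.73°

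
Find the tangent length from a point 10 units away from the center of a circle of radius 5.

tangent = √(d² - r²) = √(10² - 5²) = √(100 - 25) = √75 = 5*sqrt(3)

5*sqrt(3)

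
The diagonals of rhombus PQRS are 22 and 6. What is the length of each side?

The diagonals of a rhombus bisect each other at right angles.
Half-diagonals: 22/2 = 11 and 6/2 = 3
side = sqrt(11^2 + 3^2)
side = sqrt(121 + 9)
side = sqrt(130)

sqrt(130)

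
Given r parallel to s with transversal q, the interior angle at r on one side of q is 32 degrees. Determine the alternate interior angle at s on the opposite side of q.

Alternate interior angles formed by parallel lines and a transversal are equal.
The given angle is 32 degrees.
The alternate interior angle = 32 degrees.

32 degrees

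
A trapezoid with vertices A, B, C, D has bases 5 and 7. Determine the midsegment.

The midsegment (median) of a trapezoid connects the midpoints of the non-parallel sides.
Its length is the average of the two bases: (5 + 7) / 2 = 6.

6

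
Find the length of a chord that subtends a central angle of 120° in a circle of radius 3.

Chord length = 2r sin(θ/2)
= 2 × 3 × sin(120°/2)
= 2 × 3 × sin(60°)
= 3*sqrt(3)

3*sqrt(3)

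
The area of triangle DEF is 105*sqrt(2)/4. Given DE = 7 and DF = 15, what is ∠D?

Area = (1/2) * a * b * sin(C)
sin(C) = 2 * Area / (a * b)
sin(C) = 2 * 105*sqrt(2)/4 / (7 * 15)
sin(C) = sqrt(2)/2
C = arcsin(sqrt(2)/2) = 45°
Since sin(180° - C) = sin(C), the obtuse angle 135° gives the same area, so C = 45° or C = 135°.

45° or 135°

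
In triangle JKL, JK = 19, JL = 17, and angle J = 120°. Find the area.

Area = (1/2) * JK * JL * sin(J)
Area = (1/2) * 19 * 17 * sin(120°)
Area = (1/2) * 19 * 17 * sqrt(3)/2
Area = 323*sqrt(3)/4

323*sqrt(3)/4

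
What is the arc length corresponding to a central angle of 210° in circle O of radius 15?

Arc length = 2π(15)(7/12) = 35*pi/2

35*pi/2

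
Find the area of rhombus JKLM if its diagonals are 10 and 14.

The diagonals of a rhombus divide it into four right triangles.
Each triangle has legs 10/ 2 = 5 and 14/2 = 7, so each has area (1/2)*5*7 = 35/2.
Four such triangles give total area = (d1 * d2) / 2 = 70.

70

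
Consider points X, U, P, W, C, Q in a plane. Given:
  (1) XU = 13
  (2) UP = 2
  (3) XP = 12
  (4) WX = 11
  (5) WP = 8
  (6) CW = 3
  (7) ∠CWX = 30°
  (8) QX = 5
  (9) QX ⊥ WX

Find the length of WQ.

Step 1: By the law of cosines on triangle WXQ: WQ² = 11² + 5² − 2·11·5·cos(90°) = 146, so WQ = √146.

Therefore, the length of WQ = √146.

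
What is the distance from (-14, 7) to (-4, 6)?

The horizontal distance is |-4 - -14| = 10 and the vertical distance is |6 - 7| = 1.
By the Pythagorean theorem, d = sqrt(10^2 + 1^2) = sqrt(101).

sqrt(101)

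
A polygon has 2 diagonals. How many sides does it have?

Using d = n(n - 3)/2, we solve 2 = n(n - 3)/2.
So n(n - 3) = 4.
Testing n = 4: 4 * 1 = 4 = 4. Correct.
The polygon has 4 sides.

4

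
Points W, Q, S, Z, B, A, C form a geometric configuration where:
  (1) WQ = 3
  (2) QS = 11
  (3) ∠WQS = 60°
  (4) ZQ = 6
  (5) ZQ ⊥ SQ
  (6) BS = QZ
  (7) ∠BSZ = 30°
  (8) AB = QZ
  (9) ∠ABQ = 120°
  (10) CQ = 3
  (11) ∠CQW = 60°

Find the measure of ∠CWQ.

Step 1: By the law of cosines on triangle WQC: WC² = 3² + 3² − 2·3·3·cos(60°) = 9, so WC = 3.
Step 2: By the inverse law of cosines on triangle CWQ: cos(∠CWQ) = (3² + 3² − 3²) / (2·3·3) = 9/18 = 0.5, so ∠CWQ = 60°.

Therefore, the measure of angle ∠CWQ = 60°.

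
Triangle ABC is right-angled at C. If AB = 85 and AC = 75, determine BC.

By the Pythagorean theorem: BC^2 = AB^2 - AC^2
BC^2 = 85^2 - 75^2 = 7225 - 5625 = 1600
BC = sqrt(1600) = 40

40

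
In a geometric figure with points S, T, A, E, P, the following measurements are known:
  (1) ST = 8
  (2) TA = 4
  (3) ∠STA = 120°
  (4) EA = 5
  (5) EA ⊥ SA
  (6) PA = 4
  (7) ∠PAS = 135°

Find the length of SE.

Step 1: By the law of cosines on triangle STA: SA² = 8² + 4² − 2·8·4·cos(120°) = 112, so SA = 4·√7.
Step 2: By the law of cosines on triangle SAE: SE² = (4·√7)² + 5² − 2·4·√7·5·cos(90°) = 137, so SE = √137.

Therefore, the length of SE = √137.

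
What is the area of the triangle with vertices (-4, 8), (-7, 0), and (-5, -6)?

Using the Shoelace formula for a triangle:
Area = (1/2)|x0(y1 - y2) + x1(y2 - y0) + x2(y0 - y1)|
Area = (1/2)|-4(0 - -6) + -7(-6 - 8) + -5(8 - 0)|
Area = (1/2)|-24 + 98 + -40|
Area = (1/2)|34|
Area = (1/2)(34)
Area = 17

17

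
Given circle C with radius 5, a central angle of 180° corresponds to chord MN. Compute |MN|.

Drop a perpendicular from the center to the chord, bisecting both the chord and the central angle.
Each half-chord = r sin(θ/2) = 5 sin(90°).
The full chord = 2 × 5 × sin(90°) = 10.

10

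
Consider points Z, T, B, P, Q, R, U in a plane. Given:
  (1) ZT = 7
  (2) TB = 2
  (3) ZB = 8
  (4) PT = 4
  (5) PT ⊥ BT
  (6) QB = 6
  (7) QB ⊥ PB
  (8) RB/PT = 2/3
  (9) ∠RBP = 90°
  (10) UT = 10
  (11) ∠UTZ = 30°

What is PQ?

Step 1: By the law of cosines on triangle BTP: BP² = 2² + 4² − 2·2·4·cos(90°) = 20, so BP = 2·√5.
Step 2: By the law of cosines on triangle PBQ: PQ² = (2·√5)² + 6² − 2·2·√5·6·cos(90°) = 56, so PQ = 2·√14.

Therefore, the length of PQ = 2·√14.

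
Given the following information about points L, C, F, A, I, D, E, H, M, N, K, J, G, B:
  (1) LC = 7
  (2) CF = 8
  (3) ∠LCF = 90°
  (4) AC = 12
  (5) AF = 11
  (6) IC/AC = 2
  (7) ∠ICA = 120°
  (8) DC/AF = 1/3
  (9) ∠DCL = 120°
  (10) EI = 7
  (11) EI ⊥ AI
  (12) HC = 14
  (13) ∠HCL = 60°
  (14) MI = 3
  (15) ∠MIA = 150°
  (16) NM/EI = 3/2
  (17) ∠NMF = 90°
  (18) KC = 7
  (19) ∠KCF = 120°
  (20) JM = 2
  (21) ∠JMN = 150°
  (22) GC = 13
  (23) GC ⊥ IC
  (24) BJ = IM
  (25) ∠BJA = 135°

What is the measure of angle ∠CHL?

Step 1: By the law of cosines on triangle HCL: HL² = 14² + 7² − 2·14·7·cos(60°) = 147, so HL = 7·√3.
Step 2: By the inverse law of cosines on triangle CHL: cos(∠CHL) = (14² + (7·√3)² − 7²) / (2·14·7·√3) = 294/339.48 = 0.866, so ∠CHL = 30°.

Therefore, the measure of angle ∠CHL = 30°.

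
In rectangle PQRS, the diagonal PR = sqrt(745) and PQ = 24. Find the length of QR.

The diagonal of a rectangle forms a right triangle with the two sides.
Rearranging the Pythagorean theorem: missing side = sqrt(d^2 - known^2).
= sqrt(745 - 576) = sqrt(169) = 13.

13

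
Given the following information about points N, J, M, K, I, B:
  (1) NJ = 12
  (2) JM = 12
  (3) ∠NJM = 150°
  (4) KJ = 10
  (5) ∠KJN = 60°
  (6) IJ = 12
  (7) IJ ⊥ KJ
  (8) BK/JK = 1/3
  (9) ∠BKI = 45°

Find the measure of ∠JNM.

Step 1: By the law of cosines on triangle NJM: NM² = 12² + 12² − 2·12·12·cos(150°) = 537.42, so NM ≈ 23.18.
Step 2: By the inverse law of cosines on triangle JNM: cos(∠JNM) = (12² + 23.18² − 12²) / (2·12·23.18) = 537.42/556.37 = 0.9659, so ∠JNM = 15°.

Therefore, the measure of angle ∠JNM = 15°.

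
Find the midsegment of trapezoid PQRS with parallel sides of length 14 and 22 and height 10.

The midsegment of a trapezoid = (base1 + base2) / 2
midsegment = (14 + 22) / 2
midsegment = 36 / 2
midsegment = 18

18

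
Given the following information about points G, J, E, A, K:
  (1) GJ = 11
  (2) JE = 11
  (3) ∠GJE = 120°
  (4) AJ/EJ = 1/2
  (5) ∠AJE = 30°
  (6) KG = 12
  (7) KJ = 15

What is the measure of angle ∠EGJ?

Step 1: By the law of cosines on triangle GJE: GE² = 11² + 11² − 2·11·11·cos(120°) = 363, so GE = 11·√3.
Step 2: By the inverse law of cosines on triangle EGJ: cos(∠EGJ) = ((11·√3)² + 11² − 11²) / (2·11·√3·11) = 363/419.16 = 0.866, so ∠EGJ = 30°.

Therefore, the measure of angle ∠EGJ = 30°.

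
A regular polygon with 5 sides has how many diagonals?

Each of the 5 vertices connects to 2 non-adjacent vertices via diagonals.
Total connections = 5 × 2 = 10, but each diagonal is counted twice.
Number of diagonals = 10 / 2 = 5.

5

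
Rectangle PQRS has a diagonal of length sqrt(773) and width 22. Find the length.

The diagonal of a rectangle forms a right triangle with the two sides.
Rearranging the Pythagorean theorem: missing side = sqrt(d^2 - known^2).
= sqrt(773 - 484) = sqrt(289) = 17.

17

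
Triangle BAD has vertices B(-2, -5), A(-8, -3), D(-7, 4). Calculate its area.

Shoelace: Area = (1/2)|-2(-3-4) + -8(4--5) + -7(-5--3)| = (1/2)(44) = 22

22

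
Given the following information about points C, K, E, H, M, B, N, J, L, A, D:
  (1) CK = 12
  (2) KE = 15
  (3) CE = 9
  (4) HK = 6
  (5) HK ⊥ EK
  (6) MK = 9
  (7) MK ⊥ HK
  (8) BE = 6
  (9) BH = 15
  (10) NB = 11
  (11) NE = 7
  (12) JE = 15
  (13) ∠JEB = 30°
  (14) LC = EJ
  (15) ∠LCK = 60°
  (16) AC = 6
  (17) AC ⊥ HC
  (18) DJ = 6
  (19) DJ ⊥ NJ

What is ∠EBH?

Step 1: By the law of cosines on triangle EKH: EH² = 15² + 6² − 2·15·6·cos(90°) = 261, so EH = 3·√29.
Step 2: By the inverse law of cosines on triangle EBH: cos(∠EBH) = (6² + 15² − (3·√29)²) / (2·6·15) = 0/180 = 0, so ∠EBH = 90°.

Therefore, the measure of angle ∠EBH = 90°.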